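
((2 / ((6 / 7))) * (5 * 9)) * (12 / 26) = 630 / 13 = 48.46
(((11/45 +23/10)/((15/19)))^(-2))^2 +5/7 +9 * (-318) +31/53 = -380365636591845479320/132962827753190771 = -2860.69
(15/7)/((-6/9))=-45/14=-3.21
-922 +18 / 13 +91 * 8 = -2504 / 13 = -192.62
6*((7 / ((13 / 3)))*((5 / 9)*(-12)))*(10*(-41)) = 344400 / 13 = 26492.31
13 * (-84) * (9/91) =-108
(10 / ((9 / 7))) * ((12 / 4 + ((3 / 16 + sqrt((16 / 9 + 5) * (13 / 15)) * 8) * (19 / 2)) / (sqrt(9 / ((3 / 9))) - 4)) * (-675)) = -79800 * sqrt(3965) / 11 - 106400 * sqrt(11895) / 33 - 842625 / 44 - 448875 * sqrt(3) / 176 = -832023.46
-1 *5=-5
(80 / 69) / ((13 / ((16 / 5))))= 256 / 897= 0.29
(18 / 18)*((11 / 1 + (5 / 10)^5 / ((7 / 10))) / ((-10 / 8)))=-1237 / 140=-8.84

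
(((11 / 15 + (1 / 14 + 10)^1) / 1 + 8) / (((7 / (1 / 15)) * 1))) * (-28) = -7898 / 1575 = -5.01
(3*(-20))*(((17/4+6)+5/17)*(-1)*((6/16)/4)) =59.31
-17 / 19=-0.89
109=109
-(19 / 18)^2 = -361 / 324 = -1.11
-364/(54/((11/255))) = -2002/6885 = -0.29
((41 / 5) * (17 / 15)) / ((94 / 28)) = 9758 / 3525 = 2.77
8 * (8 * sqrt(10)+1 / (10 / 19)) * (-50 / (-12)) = 190 / 3+800 * sqrt(10) / 3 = 906.61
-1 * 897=-897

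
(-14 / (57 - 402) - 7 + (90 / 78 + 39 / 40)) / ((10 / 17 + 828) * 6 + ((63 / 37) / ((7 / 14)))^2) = -4033699633 / 4161085980480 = -0.00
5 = 5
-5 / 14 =-0.36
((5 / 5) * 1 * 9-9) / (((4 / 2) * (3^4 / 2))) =0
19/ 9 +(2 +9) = 118/ 9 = 13.11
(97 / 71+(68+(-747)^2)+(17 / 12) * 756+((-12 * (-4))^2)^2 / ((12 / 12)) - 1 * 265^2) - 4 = 411610882 / 71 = 5797336.37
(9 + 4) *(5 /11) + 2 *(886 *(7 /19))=137679 /209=658.75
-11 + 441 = 430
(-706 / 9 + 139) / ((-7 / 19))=-10355 / 63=-164.37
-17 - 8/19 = -331/19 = -17.42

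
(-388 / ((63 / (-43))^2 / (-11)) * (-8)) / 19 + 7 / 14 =-126189101 / 150822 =-836.68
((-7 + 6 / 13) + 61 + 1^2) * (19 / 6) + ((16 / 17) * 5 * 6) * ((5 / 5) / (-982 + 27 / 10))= 2280248819 / 12985518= 175.60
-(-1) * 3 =3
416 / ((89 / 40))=16640 / 89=186.97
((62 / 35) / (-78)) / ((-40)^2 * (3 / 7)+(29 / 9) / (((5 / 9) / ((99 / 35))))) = -155 / 4791969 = -0.00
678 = 678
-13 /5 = -2.60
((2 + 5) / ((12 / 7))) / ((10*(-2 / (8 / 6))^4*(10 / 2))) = 98 / 6075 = 0.02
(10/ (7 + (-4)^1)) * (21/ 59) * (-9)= -630/ 59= -10.68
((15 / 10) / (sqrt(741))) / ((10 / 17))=17 *sqrt(741) / 4940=0.09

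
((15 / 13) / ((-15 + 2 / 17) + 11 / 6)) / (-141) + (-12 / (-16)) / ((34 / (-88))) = -26828283 / 13825097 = -1.94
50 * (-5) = -250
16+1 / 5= 81 / 5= 16.20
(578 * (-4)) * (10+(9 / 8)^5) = -111764681 / 4096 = -27286.30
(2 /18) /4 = 1 /36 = 0.03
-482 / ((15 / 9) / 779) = -1126434 / 5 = -225286.80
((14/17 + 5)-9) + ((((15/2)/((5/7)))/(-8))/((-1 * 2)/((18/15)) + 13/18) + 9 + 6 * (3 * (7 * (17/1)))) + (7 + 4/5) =1466769/680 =2157.01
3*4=12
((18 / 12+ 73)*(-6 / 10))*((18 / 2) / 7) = -4023 / 70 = -57.47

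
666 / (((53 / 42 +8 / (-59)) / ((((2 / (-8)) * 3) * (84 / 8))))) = -25992981 / 5582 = -4656.57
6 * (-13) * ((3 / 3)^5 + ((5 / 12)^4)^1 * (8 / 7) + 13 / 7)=-97435 / 432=-225.54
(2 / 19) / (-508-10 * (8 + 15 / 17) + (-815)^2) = 34 / 214351901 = 0.00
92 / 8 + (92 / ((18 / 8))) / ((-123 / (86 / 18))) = 197501 / 19926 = 9.91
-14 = -14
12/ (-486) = -2/ 81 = -0.02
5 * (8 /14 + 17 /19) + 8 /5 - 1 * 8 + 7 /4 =7131 /2660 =2.68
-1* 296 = -296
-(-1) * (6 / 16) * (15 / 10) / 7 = 9 / 112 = 0.08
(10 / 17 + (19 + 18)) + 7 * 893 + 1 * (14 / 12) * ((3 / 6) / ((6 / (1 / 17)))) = 7697239 / 1224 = 6288.59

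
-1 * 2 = -2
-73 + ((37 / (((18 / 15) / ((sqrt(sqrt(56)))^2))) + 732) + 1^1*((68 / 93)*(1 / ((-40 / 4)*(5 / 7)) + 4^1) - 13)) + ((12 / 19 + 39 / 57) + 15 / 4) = 884.62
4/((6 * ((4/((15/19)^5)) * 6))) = 84375/9904396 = 0.01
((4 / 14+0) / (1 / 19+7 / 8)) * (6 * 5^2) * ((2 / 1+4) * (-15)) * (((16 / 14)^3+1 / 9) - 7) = 22437.60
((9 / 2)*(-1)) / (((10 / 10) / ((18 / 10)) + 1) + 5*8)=-81 / 748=-0.11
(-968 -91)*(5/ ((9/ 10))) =-17650/ 3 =-5883.33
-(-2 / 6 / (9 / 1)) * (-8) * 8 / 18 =-32 / 243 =-0.13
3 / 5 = 0.60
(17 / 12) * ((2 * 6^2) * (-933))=-95166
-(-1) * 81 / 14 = 81 / 14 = 5.79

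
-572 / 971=-0.59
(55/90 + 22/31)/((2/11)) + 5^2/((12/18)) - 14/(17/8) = 724277/18972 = 38.18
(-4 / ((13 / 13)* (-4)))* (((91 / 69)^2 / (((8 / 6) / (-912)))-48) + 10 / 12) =-3925843 / 3174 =-1236.88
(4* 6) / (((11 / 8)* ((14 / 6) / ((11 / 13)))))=576 / 91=6.33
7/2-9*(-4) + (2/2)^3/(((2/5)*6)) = 39.92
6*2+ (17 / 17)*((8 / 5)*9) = 132 / 5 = 26.40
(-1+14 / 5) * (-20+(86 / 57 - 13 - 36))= -11541 / 95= -121.48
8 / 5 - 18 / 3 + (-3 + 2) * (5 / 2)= -69 / 10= -6.90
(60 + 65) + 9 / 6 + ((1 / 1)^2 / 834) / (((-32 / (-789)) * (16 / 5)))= 18006819 / 142336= 126.51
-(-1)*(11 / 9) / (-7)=-11 / 63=-0.17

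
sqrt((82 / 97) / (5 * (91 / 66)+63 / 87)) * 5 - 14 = -12.33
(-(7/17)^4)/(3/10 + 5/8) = -96040/3090277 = -0.03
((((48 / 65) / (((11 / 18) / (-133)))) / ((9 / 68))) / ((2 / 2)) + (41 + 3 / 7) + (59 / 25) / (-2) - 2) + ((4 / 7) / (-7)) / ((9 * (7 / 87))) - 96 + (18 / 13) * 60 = -8748525833 / 7357350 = -1189.09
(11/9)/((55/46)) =46/45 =1.02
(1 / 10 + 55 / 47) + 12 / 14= 6999 / 3290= 2.13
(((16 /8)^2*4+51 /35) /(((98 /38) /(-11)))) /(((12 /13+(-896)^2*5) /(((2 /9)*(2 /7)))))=-1660087 /1409529463335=-0.00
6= 6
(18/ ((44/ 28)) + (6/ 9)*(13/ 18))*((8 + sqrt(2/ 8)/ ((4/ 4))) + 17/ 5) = 84371/ 594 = 142.04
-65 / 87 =-0.75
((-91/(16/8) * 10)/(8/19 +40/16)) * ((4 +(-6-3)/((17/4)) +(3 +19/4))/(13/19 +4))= -107587025/335886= -320.31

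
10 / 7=1.43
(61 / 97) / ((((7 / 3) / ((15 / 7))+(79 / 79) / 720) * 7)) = 8784 / 106603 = 0.08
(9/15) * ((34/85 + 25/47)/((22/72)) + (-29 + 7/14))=-394731/25850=-15.27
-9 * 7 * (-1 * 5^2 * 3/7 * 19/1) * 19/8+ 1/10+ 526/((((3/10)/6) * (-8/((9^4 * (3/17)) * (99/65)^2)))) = -80477744753/22984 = -3501468.18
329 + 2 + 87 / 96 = 10621 / 32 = 331.91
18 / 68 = 9 / 34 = 0.26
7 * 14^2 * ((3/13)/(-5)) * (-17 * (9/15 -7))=-2239104/325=-6889.55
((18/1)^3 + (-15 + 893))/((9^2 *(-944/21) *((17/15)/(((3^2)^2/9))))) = -117425/8024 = -14.63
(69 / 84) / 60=23 / 1680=0.01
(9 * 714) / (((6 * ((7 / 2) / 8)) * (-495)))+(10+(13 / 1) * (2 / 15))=224 / 33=6.79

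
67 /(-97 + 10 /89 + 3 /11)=-65593 /94586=-0.69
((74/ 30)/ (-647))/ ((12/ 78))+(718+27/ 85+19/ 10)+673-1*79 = 43364422/ 32997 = 1314.19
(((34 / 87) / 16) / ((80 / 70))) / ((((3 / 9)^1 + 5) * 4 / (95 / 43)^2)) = 1073975 / 219631616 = 0.00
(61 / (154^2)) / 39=61 / 924924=0.00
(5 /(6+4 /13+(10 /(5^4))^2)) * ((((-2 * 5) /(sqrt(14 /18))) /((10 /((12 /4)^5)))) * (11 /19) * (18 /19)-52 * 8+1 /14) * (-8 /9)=5923125000 * sqrt(7) /147175007+1314218750 /4484557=399.53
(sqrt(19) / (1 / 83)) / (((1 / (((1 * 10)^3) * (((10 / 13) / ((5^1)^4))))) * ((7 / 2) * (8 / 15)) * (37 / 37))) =4980 * sqrt(19) / 91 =238.54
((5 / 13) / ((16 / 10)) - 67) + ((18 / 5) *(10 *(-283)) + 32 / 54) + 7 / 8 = -7197811 / 702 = -10253.29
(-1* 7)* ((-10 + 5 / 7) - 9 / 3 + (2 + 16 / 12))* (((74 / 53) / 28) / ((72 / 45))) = 1.95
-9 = -9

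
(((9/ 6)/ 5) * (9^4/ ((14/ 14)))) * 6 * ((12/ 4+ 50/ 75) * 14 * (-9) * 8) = -218245104/ 5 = -43649020.80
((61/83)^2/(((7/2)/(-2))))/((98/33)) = -0.10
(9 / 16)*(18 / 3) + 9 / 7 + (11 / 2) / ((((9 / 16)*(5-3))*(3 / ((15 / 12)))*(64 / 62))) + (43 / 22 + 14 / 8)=687809 / 66528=10.34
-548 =-548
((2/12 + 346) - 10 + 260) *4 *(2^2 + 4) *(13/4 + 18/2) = 701092/3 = 233697.33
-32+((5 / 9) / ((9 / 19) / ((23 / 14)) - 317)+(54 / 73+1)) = -2751749548 / 90930771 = -30.26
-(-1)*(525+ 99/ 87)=15258/ 29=526.14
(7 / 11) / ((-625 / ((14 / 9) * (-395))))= 7742 / 12375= 0.63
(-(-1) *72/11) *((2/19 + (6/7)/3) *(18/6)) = 11232/1463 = 7.68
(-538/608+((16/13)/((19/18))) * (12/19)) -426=-31998635/75088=-426.15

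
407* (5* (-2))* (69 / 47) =-280830 / 47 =-5975.11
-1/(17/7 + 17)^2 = -49/18496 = -0.00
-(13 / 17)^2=-169 / 289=-0.58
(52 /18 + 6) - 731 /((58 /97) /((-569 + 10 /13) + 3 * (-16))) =753372.25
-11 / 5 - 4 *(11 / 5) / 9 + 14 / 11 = -943 / 495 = -1.91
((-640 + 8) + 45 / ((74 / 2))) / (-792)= 23339 / 29304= 0.80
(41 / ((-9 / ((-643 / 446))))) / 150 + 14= 8455763 / 602100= 14.04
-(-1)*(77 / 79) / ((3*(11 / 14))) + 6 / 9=256 / 237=1.08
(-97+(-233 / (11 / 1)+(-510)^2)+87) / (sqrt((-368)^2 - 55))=2860757 * sqrt(89) / 38181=706.85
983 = 983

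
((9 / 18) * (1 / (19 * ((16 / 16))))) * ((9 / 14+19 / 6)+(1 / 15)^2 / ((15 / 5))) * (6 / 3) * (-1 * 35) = -18007 / 2565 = -7.02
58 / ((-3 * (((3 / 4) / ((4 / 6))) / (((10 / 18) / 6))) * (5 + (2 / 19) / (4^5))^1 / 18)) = -22568960 / 3939921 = -5.73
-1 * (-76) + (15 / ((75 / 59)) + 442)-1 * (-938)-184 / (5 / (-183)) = 41011 / 5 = 8202.20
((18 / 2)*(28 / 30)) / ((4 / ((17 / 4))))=357 / 40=8.92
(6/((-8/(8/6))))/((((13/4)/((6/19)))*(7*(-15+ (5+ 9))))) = 0.01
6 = 6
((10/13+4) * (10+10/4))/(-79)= -0.75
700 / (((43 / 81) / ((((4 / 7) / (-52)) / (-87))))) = 2700 / 16211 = 0.17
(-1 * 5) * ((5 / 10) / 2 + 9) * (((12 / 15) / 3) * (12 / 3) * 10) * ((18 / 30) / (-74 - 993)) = 296 / 1067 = 0.28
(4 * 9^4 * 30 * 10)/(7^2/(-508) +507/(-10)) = -19997928000/129023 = -154995.06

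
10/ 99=0.10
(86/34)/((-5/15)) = -129/17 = -7.59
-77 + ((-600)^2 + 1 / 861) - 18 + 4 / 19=5887689358 / 16359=359905.21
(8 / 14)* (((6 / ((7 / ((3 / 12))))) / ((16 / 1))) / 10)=3 / 3920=0.00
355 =355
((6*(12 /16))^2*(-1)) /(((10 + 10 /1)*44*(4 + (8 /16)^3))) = -27 /4840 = -0.01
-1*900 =-900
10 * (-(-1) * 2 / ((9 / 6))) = 40 / 3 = 13.33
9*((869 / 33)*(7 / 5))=1659 / 5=331.80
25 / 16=1.56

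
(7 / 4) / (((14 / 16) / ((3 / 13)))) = 6 / 13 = 0.46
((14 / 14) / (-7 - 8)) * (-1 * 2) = 2 / 15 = 0.13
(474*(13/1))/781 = 6162/781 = 7.89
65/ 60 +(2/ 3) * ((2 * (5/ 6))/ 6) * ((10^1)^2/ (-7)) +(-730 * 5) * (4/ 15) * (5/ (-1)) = 3678019/ 756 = 4865.10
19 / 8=2.38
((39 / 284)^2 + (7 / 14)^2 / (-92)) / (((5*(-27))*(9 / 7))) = -104797 / 1126965960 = -0.00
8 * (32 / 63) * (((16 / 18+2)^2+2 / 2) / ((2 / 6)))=113.93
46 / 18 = 23 / 9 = 2.56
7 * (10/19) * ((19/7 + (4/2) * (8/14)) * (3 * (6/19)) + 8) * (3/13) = 46500/4693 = 9.91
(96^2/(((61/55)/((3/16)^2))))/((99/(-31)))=-5580/61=-91.48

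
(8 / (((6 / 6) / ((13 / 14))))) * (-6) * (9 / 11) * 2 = -72.94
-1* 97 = -97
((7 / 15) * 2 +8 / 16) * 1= 43 / 30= 1.43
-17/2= -8.50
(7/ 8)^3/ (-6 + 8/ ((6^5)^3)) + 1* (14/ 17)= 609656360614/ 856408364761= 0.71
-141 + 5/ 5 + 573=433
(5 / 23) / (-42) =-0.01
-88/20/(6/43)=-473/15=-31.53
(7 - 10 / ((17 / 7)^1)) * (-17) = -49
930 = 930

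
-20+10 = -10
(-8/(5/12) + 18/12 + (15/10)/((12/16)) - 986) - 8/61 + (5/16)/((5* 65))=-63556107/63440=-1001.83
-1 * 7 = -7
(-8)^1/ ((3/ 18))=-48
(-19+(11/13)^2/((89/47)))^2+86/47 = 3706677762374/10632889007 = 348.60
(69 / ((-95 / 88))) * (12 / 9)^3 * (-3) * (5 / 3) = 129536 / 171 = 757.52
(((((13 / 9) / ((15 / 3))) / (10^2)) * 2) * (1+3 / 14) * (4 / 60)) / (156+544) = 221 / 330750000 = 0.00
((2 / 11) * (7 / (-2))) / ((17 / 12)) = -84 / 187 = -0.45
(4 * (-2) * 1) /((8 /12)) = -12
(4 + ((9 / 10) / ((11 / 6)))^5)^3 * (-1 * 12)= -100012687985636881541623933716 / 127479497357655364990234375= -784.54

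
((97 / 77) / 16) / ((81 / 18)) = 97 / 5544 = 0.02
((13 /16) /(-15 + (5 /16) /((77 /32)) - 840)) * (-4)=1001 /263300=0.00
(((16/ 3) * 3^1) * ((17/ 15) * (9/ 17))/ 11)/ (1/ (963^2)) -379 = 44492867/ 55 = 808961.22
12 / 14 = 6 / 7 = 0.86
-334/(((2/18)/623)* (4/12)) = -5618214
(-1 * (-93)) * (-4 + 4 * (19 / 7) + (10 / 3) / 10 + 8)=9889 / 7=1412.71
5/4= 1.25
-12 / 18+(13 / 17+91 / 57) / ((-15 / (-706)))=1605638 / 14535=110.47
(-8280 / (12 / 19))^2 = 171872100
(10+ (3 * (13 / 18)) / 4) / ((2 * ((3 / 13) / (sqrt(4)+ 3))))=16445 / 144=114.20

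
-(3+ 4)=-7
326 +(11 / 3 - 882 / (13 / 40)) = -92983 / 39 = -2384.18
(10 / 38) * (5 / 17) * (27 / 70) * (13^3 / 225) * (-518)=-243867 / 1615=-151.00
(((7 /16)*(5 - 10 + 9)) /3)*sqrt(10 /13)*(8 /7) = 2*sqrt(130) /39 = 0.58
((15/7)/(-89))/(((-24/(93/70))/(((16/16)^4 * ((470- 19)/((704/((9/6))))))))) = 11439/8931328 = 0.00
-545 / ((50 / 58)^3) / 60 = -2658401 / 187500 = -14.18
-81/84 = -27/28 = -0.96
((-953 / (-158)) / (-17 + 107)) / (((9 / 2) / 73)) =69569 / 63990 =1.09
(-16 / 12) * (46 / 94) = -92 / 141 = -0.65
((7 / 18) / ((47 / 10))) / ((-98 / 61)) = -0.05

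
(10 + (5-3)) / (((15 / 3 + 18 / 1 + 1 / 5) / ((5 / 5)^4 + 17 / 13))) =450 / 377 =1.19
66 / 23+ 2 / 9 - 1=433 / 207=2.09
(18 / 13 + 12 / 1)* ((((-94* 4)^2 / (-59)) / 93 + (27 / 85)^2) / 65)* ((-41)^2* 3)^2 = -1500774392049980634 / 11166273625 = -134402437.42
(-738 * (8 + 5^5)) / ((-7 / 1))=2312154 / 7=330307.71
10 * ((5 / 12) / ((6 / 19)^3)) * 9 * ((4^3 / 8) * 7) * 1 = 1200325 / 18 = 66684.72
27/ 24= 9/ 8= 1.12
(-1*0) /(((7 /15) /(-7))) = 0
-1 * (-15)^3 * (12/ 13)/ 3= 13500/ 13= 1038.46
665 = 665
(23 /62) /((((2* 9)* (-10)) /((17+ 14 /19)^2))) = -0.65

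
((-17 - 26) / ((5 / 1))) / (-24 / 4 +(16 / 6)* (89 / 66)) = 4257 / 1190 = 3.58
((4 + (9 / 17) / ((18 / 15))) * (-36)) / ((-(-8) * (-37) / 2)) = 1.08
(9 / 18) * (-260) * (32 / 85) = -832 / 17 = -48.94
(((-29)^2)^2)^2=500246412961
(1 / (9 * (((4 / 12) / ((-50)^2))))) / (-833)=-2500 / 2499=-1.00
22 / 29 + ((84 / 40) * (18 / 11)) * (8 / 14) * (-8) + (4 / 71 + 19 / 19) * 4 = -1214566 / 113245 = -10.73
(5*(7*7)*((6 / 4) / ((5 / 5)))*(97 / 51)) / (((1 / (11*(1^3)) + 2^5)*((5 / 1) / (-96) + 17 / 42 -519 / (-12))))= 29278480 / 58611767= 0.50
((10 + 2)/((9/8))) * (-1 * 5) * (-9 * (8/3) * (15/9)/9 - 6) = 15040/27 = 557.04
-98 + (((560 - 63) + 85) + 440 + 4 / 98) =45278 / 49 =924.04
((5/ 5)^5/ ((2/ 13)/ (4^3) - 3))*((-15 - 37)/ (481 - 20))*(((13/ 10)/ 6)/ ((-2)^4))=4394/ 8623005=0.00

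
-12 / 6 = -2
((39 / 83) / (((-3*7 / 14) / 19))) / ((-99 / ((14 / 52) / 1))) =133 / 8217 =0.02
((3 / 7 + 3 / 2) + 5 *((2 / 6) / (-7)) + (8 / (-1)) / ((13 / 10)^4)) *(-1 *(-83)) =-110570027 / 1199562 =-92.18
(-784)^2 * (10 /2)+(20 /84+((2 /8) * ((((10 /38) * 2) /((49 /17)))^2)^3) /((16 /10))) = 6003734853074157447713705 /1953526651635207243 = 3073280.24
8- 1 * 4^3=-56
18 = 18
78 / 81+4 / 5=238 / 135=1.76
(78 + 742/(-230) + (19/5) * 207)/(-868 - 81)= -99058/109135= -0.91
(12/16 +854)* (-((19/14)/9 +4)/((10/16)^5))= -7324209152/196875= -37202.33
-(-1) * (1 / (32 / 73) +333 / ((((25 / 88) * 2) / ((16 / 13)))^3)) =3720529956709 / 1098500000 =3386.92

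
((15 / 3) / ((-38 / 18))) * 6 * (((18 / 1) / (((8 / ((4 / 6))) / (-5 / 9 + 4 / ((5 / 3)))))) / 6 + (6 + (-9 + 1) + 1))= 7.66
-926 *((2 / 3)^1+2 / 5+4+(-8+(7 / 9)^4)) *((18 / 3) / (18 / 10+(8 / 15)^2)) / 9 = 779904980 / 1025703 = 760.36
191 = 191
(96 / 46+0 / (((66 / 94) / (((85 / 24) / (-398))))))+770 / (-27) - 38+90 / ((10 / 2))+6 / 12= -57047 / 1242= -45.93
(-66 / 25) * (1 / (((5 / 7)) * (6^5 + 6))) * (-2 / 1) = 154 / 162125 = 0.00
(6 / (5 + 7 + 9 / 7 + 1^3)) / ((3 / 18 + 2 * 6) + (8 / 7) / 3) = 441 / 13175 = 0.03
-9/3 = -3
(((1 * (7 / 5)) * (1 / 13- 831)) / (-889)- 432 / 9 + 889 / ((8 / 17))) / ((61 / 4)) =121674311 / 1007110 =120.82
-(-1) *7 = 7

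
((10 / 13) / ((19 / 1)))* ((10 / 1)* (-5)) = -500 / 247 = -2.02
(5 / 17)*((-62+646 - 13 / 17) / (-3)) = -16525 / 289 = -57.18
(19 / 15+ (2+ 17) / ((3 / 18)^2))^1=685.27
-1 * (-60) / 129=20 / 43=0.47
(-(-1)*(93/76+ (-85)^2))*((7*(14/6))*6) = 26910457/38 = 708169.92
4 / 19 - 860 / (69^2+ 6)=2728 / 90573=0.03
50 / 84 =25 / 42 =0.60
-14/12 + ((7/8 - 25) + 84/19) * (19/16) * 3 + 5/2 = -26443/384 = -68.86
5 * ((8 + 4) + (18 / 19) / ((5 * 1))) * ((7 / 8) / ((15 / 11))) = 39.11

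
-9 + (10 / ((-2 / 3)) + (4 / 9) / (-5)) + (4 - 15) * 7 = -4549 / 45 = -101.09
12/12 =1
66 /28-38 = -499 /14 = -35.64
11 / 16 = 0.69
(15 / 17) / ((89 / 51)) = 45 / 89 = 0.51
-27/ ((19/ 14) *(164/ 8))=-756/ 779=-0.97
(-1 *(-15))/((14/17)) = 255/14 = 18.21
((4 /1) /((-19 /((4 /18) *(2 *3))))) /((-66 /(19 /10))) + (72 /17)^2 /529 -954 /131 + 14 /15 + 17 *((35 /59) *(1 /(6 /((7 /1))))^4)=1042386811919471 /84225677508720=12.38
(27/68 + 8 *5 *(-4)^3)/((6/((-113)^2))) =-2222482757/408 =-5447261.66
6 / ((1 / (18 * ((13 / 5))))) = 1404 / 5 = 280.80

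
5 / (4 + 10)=5 / 14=0.36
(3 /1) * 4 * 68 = 816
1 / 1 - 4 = -3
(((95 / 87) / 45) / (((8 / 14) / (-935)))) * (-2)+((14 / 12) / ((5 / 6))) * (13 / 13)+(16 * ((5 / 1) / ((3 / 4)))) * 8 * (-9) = -59501663 / 7830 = -7599.19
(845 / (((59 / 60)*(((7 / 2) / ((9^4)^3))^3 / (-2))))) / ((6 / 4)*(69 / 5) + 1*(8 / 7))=-182750377108546582828847279560155663792000 / 4420339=-41343068282443175247158030000000000.00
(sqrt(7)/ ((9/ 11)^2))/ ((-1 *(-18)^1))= 121 *sqrt(7)/ 1458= 0.22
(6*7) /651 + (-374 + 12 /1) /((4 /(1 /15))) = -5551 /930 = -5.97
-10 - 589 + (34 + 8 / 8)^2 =626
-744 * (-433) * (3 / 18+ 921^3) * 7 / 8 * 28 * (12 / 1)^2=887908674818767392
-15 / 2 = -7.50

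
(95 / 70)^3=6859 / 2744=2.50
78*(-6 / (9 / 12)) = -624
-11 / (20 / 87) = -47.85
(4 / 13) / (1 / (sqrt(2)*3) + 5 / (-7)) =-2520 / 5213-588*sqrt(2) / 5213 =-0.64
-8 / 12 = -0.67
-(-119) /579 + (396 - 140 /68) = 3879586 /9843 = 394.15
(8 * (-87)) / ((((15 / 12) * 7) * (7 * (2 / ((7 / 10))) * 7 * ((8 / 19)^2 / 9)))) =-282663 / 9800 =-28.84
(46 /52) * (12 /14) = 69 /91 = 0.76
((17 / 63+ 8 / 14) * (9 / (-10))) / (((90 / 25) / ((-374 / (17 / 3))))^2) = -32065 / 126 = -254.48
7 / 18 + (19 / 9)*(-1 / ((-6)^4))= 4517 / 11664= 0.39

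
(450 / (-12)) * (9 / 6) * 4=-225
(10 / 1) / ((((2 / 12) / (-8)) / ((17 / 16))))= -510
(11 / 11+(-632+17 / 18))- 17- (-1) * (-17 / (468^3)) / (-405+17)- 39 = -27285289769071 / 39771254016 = -686.06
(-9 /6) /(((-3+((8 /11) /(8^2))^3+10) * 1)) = -1022208 /4770305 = -0.21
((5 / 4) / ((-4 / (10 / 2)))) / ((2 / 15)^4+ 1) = -1265625 / 810256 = -1.56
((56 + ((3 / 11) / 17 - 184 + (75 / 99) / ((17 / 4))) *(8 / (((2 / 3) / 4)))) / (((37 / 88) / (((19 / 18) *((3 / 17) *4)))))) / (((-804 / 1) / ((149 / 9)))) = 2062689248 / 6447879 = 319.90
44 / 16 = 11 / 4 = 2.75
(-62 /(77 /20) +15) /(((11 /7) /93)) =-65.33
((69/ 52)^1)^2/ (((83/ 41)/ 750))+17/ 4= 73677293/ 112216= 656.57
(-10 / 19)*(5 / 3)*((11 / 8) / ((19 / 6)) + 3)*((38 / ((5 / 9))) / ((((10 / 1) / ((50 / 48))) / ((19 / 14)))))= -6525 / 224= -29.13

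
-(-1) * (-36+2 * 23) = 10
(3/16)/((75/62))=31/200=0.16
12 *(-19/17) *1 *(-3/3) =228/17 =13.41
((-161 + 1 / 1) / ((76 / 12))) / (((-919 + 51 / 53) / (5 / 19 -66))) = -1985910 / 1097801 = -1.81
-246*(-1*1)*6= 1476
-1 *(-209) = 209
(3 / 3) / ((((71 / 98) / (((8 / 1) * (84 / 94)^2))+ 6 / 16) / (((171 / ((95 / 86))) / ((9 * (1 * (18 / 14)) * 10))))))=46252864 / 16886375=2.74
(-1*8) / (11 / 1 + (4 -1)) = -0.57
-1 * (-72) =72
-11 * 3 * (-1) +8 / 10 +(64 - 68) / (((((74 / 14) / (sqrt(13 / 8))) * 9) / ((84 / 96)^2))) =169 / 5 - 343 * sqrt(26) / 21312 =33.72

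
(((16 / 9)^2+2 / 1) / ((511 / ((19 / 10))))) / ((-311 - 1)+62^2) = 3971 / 730965060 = 0.00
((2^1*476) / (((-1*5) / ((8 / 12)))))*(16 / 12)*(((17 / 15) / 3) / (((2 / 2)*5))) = -12.79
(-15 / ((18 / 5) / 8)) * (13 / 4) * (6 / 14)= -325 / 7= -46.43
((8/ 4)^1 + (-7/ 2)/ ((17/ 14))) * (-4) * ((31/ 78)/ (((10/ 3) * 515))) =0.00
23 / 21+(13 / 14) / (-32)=1433 / 1344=1.07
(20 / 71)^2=400 / 5041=0.08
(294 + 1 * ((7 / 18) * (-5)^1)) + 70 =6517 / 18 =362.06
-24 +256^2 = 65512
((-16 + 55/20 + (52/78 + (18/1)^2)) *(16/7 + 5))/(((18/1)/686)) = 3112921/36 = 86470.03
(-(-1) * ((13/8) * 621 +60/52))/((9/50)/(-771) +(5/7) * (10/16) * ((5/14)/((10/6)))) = 22052231950/2083029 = 10586.62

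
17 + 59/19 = 382/19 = 20.11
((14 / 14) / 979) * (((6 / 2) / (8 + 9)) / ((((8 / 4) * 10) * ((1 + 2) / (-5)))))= -1 / 66572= -0.00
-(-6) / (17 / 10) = 60 / 17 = 3.53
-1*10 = -10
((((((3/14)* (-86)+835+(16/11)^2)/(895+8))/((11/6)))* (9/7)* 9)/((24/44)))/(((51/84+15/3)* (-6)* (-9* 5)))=1386856/200133395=0.01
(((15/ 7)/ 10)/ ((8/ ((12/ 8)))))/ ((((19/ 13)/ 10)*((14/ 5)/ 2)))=2925/ 14896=0.20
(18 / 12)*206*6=1854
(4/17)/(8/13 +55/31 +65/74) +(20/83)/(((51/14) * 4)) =36524702/412535481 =0.09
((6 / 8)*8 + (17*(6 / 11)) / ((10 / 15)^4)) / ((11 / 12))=57.76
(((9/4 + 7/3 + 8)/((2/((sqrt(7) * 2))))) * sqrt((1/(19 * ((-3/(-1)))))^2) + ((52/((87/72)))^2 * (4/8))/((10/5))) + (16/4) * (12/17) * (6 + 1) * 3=151 * sqrt(7)/684 + 7467120/14297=522.87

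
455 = 455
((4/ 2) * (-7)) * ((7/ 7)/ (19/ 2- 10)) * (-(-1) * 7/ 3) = 196/ 3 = 65.33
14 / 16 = 0.88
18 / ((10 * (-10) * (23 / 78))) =-351 / 575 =-0.61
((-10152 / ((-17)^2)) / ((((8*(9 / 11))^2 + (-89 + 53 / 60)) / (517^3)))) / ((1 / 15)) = 1608313649.91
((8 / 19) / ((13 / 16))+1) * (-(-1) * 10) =15.18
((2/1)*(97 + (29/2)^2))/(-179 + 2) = -1229/354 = -3.47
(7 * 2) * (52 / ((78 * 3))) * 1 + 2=46 / 9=5.11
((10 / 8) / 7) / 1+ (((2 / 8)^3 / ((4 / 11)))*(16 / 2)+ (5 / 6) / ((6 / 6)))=911 / 672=1.36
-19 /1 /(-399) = 0.05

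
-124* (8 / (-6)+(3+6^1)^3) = -270692 / 3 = -90230.67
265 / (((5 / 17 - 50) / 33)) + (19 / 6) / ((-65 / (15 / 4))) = -238111 / 1352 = -176.12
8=8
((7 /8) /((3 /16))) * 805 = 3756.67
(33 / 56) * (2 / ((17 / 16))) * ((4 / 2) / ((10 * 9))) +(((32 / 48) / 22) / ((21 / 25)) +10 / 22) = 4336 / 8415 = 0.52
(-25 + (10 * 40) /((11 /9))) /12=3325 /132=25.19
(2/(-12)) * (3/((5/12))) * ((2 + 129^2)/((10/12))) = -599148/25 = -23965.92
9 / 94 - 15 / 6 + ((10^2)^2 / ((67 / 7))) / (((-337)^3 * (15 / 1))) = -869289696889 / 361562697591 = -2.40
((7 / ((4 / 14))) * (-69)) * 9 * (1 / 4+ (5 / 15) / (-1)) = 10143 / 8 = 1267.88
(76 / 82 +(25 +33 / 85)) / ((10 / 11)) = 504394 / 17425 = 28.95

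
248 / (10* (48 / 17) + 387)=4216 / 7059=0.60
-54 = -54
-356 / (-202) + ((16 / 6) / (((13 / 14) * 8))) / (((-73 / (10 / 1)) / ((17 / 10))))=482728 / 287547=1.68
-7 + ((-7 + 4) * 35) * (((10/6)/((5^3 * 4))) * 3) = -161/20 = -8.05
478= 478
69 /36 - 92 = -1081 /12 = -90.08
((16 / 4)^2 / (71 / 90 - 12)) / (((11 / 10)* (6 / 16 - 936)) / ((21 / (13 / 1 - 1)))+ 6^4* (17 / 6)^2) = -0.00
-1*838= -838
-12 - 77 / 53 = -13.45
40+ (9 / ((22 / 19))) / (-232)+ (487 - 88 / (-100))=67353213 / 127600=527.85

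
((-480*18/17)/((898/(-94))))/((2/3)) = 609120/7633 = 79.80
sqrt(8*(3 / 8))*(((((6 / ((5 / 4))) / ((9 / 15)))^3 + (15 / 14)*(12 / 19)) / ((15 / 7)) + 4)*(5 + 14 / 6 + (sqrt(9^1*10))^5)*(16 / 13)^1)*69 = 561263296*sqrt(3) / 3705 + 123988164480*sqrt(30) / 247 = 2749700221.04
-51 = -51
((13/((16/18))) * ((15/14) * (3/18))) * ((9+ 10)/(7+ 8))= 741/224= 3.31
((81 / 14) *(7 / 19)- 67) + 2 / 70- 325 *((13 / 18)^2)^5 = -183747857662052069 / 2374360705704960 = -77.39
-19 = -19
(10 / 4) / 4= 5 / 8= 0.62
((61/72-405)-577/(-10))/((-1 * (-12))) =-124723/4320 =-28.87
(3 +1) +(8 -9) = 3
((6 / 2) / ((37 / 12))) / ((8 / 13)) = 1.58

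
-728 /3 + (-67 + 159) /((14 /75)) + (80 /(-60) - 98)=1056 /7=150.86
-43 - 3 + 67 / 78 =-3521 / 78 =-45.14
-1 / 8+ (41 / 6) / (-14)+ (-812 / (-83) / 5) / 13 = -0.46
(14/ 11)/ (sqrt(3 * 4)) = 7 * sqrt(3)/ 33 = 0.37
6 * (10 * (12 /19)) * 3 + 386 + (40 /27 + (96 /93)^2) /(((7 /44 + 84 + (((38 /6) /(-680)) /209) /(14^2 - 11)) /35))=28749507422610694 /57413644170219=500.74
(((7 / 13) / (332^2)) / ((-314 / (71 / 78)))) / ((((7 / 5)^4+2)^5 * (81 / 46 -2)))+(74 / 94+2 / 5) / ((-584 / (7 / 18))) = -1698264655598864537234344084889 / 2148109160377637877325938988544160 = -0.00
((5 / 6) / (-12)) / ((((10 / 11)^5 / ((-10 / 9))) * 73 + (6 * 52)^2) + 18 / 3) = -161051 / 225673125840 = -0.00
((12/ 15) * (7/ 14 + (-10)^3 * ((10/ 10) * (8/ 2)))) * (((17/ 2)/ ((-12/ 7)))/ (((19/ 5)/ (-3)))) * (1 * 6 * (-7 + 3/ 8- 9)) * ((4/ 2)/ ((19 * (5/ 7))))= 26301975/ 152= 173039.31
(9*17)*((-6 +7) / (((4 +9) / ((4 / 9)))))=68 / 13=5.23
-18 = -18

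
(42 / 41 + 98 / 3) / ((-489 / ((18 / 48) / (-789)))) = 518 / 15818661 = 0.00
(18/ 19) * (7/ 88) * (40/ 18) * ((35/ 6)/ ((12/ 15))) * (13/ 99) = 0.16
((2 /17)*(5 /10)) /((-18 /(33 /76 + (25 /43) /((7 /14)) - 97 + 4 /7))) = 2169367 /7000056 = 0.31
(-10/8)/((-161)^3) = 5/16693124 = 0.00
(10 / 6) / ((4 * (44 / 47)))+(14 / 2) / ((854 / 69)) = 32551 / 32208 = 1.01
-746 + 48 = -698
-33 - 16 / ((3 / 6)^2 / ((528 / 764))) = -14751 / 191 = -77.23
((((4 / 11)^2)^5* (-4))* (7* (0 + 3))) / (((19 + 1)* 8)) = -2752512 / 129687123005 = -0.00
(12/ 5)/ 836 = 3/ 1045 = 0.00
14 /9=1.56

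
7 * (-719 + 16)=-4921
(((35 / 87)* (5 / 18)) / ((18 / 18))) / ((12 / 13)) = 2275 / 18792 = 0.12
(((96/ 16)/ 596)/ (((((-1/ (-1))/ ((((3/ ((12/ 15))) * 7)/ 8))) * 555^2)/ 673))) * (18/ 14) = 6057/ 65273920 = 0.00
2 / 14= 1 / 7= 0.14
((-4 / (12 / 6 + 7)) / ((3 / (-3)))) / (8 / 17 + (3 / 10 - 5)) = -680 / 6471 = -0.11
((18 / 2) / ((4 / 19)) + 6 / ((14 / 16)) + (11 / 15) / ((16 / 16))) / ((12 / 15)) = 21143 / 336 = 62.93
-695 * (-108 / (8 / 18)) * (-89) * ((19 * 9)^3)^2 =-375800840583334688565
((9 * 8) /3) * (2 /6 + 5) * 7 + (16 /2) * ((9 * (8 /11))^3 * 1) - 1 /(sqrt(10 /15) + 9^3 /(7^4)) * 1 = 41522148481937 /13223856349 - 5764801 * sqrt(6) /9935279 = 3138.52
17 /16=1.06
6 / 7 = 0.86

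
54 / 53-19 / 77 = 3151 / 4081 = 0.77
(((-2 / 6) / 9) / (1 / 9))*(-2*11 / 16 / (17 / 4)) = 11 / 102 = 0.11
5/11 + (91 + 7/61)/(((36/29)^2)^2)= 21877014329/563511168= 38.82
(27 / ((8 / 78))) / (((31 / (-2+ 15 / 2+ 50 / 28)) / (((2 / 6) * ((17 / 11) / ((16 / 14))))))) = 304317 / 10912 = 27.89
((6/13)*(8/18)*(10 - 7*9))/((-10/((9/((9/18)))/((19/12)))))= 15264/1235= 12.36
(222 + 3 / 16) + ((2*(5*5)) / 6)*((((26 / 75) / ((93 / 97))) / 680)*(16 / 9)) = 2276364979 / 10244880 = 222.20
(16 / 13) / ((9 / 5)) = 80 / 117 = 0.68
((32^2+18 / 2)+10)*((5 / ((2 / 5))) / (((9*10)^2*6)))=1043 / 3888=0.27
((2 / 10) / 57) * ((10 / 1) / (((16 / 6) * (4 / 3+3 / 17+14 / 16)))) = 102 / 18487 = 0.01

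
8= 8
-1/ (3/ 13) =-4.33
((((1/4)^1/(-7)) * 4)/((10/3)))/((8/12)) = -9/140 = -0.06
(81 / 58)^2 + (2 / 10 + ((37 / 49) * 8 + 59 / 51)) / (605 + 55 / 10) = 100719103547 / 51322512780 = 1.96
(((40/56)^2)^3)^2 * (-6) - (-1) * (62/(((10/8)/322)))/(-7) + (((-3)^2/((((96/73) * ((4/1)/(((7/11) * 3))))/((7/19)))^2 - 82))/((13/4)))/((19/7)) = -722691558069679720511048/316727577772146168355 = -2281.74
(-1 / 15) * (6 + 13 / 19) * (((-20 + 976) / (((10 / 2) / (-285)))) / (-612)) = -39.68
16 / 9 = 1.78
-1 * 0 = 0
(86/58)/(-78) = -0.02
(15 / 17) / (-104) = -15 / 1768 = -0.01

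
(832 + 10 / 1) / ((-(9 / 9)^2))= -842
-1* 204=-204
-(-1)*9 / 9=1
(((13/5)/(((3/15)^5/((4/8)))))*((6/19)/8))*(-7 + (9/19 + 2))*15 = -15721875/1444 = -10887.73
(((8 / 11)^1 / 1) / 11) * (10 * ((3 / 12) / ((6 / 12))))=40 / 121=0.33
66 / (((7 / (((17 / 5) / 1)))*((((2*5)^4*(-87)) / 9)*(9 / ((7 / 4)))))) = -187 / 2900000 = -0.00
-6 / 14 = -3 / 7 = -0.43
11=11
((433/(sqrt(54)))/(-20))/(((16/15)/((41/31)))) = -17753* sqrt(6)/11904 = -3.65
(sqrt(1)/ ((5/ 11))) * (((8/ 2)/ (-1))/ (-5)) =44/ 25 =1.76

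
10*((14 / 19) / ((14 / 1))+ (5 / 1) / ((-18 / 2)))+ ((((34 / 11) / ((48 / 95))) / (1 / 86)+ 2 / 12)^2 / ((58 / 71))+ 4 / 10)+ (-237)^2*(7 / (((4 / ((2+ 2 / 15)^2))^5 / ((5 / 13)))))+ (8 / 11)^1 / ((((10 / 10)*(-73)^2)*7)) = 8317583629840282319245545667 / 13257881618794312500000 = 627368.98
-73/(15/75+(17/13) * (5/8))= -37960/529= -71.76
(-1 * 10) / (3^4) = -10 / 81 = -0.12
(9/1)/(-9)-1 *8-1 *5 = -14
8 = 8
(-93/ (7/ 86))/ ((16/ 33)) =-131967/ 56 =-2356.55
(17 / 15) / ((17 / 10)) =2 / 3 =0.67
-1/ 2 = -0.50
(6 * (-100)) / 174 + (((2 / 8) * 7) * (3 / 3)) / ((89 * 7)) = -35571 / 10324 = -3.45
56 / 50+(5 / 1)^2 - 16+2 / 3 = 10.79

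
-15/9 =-1.67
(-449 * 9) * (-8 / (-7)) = -32328 / 7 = -4618.29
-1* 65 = -65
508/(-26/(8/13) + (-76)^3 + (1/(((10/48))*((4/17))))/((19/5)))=-38608/33364979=-0.00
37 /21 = 1.76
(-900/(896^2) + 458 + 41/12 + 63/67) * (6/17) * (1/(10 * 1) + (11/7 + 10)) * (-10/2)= -9522.98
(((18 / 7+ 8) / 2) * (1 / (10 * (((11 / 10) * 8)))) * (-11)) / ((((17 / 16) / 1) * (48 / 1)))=-37 / 2856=-0.01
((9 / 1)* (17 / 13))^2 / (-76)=-23409 / 12844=-1.82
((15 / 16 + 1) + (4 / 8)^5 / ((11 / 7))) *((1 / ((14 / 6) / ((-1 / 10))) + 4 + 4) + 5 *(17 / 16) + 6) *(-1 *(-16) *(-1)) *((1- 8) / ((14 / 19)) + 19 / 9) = 1426919 / 320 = 4459.12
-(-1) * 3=3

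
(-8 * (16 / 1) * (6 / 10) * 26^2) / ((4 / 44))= -571084.80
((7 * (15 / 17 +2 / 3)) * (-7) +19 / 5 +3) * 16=-281936 / 255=-1105.63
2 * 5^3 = 250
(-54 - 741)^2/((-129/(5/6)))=-351125/86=-4082.85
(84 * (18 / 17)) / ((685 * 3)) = 504 / 11645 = 0.04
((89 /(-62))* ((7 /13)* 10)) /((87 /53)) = -165095 /35061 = -4.71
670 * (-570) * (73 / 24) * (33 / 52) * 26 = -76666425 / 4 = -19166606.25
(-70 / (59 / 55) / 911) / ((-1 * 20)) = 385 / 107498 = 0.00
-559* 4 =-2236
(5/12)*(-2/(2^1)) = -5/12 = -0.42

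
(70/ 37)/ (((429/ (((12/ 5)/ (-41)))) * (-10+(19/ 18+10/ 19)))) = 19152/ 624544349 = 0.00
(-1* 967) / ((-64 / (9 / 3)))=2901 / 64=45.33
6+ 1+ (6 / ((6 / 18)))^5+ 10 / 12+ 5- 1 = 11337479 / 6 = 1889579.83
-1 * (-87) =87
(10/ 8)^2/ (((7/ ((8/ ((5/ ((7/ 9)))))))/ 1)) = 0.28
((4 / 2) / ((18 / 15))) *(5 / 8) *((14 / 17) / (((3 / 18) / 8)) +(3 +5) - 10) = 7975 / 204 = 39.09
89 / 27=3.30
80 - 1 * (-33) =113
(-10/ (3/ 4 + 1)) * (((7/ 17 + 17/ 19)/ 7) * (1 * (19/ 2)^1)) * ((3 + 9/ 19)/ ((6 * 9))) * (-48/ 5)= 297088/ 47481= 6.26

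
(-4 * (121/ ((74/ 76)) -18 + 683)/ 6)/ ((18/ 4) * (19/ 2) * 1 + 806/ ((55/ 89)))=-0.39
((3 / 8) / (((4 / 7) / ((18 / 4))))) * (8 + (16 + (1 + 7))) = 189 / 2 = 94.50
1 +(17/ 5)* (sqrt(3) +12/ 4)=17* sqrt(3)/ 5 +56/ 5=17.09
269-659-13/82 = -31993/82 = -390.16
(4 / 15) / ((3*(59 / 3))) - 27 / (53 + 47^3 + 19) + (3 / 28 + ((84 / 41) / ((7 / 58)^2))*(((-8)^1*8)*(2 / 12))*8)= -36197766806977 / 3015864060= -12002.45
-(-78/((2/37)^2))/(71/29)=10903.80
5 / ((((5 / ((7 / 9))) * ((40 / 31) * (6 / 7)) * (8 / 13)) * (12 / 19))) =375193 / 207360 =1.81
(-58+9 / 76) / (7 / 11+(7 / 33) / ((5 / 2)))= -725835 / 9044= -80.26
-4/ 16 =-1/ 4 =-0.25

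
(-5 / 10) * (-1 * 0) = 0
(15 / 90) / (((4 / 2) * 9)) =1 / 108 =0.01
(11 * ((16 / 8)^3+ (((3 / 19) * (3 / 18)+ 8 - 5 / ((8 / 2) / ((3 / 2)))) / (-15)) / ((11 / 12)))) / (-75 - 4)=-1.05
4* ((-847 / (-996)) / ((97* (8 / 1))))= 847 / 193224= 0.00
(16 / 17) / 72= 2 / 153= 0.01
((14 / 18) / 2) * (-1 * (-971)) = 6797 / 18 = 377.61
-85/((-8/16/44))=7480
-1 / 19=-0.05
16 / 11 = 1.45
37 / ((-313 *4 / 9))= -333 / 1252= -0.27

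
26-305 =-279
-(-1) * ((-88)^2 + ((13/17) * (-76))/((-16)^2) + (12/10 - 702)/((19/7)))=773709911/103360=7485.58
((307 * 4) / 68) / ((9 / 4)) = 1228 / 153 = 8.03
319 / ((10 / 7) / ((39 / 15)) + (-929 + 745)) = -29029 / 16694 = -1.74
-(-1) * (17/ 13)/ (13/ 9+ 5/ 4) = 612/ 1261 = 0.49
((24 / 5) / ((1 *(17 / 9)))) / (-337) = -216 / 28645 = -0.01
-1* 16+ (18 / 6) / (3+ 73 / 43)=-3103 / 202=-15.36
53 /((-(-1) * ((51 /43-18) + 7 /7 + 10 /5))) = -2279 /594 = -3.84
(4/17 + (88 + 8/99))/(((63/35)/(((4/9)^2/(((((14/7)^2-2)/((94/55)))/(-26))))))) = -2906131072/13495977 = -215.33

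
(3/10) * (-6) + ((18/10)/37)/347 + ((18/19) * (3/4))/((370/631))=-0.59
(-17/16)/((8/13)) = -221/128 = -1.73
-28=-28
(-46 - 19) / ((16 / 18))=-585 / 8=-73.12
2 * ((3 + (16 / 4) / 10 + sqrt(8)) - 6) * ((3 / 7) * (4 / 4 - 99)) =1092 / 5 - 168 * sqrt(2) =-19.19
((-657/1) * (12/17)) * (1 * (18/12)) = -695.65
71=71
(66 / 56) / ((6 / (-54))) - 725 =-20597 / 28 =-735.61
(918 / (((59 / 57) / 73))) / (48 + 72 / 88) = 14005926 / 10561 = 1326.19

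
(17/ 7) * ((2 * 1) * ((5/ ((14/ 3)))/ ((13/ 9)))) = 3.60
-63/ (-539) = 9/ 77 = 0.12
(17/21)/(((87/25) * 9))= 425/16443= 0.03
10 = 10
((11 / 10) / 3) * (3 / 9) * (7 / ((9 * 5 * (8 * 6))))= 77 / 194400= 0.00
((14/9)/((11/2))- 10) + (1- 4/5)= -4711/495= -9.52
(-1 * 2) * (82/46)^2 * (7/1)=-23534/529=-44.49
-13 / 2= -6.50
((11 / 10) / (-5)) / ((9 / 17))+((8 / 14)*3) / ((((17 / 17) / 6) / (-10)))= -325309 / 3150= -103.27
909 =909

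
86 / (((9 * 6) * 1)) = 43 / 27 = 1.59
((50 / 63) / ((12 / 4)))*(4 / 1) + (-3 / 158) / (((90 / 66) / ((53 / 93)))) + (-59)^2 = 16117052681 / 4628610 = 3482.05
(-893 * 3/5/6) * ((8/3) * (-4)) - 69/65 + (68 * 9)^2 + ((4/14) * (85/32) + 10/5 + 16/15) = 546726977/1456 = 375499.30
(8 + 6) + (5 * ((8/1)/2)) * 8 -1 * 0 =174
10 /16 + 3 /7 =59 /56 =1.05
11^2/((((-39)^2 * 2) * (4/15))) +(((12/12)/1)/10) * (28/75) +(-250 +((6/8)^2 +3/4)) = -251980019/1014000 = -248.50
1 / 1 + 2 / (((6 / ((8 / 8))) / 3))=2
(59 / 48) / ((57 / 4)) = 59 / 684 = 0.09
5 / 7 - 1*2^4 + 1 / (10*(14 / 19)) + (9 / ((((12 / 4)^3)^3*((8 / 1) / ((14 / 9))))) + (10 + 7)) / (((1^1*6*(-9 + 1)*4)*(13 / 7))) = -14932862489 / 982575360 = -15.20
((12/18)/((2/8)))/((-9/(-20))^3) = 64000/2187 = 29.26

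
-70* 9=-630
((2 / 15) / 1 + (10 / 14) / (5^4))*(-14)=-706 / 375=-1.88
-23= -23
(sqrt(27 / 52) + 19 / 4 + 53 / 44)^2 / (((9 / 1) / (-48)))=-905440 / 4719 - 1048 * sqrt(39) / 143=-237.64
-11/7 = -1.57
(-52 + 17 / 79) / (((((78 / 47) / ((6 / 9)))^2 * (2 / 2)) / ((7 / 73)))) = -63259133 / 78944463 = -0.80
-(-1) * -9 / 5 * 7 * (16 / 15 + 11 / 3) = -1491 / 25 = -59.64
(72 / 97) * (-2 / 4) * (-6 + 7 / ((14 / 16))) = -72 / 97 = -0.74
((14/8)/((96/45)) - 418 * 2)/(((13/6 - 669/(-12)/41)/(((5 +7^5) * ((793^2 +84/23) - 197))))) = -19977220520679339/7981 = -2503097421460.89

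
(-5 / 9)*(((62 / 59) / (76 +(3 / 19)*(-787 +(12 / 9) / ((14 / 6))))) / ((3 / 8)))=329840 / 10206351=0.03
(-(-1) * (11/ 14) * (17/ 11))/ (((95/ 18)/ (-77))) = -1683/ 95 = -17.72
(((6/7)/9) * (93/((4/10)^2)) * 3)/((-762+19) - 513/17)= -1275/5936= -0.21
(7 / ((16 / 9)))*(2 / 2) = 63 / 16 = 3.94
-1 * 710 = -710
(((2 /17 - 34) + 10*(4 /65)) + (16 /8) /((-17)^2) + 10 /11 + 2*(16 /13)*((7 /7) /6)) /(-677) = 3960040 /83935137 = 0.05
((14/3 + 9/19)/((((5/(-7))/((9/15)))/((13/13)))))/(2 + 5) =-293/475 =-0.62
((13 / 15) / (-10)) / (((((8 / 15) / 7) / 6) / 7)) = -47.78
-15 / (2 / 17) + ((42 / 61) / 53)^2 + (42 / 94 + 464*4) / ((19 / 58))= 103411114526441 / 18667788154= 5539.55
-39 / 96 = -13 / 32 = -0.41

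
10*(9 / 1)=90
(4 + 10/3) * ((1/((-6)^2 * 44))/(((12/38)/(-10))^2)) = 9025/1944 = 4.64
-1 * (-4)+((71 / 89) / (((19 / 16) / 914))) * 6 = 3688.11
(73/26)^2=5329/676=7.88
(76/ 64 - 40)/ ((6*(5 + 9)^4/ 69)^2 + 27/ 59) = -19382031/ 5572579703984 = -0.00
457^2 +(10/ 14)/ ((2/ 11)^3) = 11702199/ 56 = 208967.84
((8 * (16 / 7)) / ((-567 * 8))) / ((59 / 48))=-256 / 78057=-0.00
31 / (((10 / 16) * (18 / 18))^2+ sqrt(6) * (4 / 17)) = -14334400 / 212591+ 8634368 * sqrt(6) / 212591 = 32.06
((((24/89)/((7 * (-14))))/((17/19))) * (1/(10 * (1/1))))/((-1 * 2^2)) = 57/741370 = 0.00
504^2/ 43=254016/ 43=5907.35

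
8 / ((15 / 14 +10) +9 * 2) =112 / 407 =0.28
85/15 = 17/3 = 5.67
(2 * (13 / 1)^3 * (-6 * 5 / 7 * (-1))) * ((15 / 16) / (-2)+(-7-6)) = -14203605 / 56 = -253635.80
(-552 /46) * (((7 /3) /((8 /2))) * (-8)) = 56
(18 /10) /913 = 9 /4565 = 0.00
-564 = -564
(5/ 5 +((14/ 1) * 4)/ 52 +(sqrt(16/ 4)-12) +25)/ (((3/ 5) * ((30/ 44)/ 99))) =53724/ 13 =4132.62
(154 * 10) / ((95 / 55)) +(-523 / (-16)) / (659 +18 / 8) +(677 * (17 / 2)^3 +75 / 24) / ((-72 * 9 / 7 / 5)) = -2809058718499 / 130260960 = -21564.86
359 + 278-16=621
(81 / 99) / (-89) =-9 / 979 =-0.01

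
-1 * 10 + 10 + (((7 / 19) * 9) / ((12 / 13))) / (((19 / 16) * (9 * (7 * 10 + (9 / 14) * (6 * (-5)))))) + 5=1924873 / 384465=5.01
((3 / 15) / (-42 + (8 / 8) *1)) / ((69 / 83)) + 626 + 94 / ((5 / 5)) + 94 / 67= 683678869 / 947715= 721.40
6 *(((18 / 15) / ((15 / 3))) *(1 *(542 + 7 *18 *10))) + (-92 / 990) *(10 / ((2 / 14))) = 6406228 / 2475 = 2588.37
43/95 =0.45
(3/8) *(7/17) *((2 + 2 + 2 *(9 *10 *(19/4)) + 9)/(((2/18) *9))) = 4557/34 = 134.03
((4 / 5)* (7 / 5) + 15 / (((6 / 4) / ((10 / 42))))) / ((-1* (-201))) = 1838 / 105525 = 0.02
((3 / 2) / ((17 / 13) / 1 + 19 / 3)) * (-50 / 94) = -2925 / 28012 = -0.10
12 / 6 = 2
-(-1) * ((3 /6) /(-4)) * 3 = -3 /8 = -0.38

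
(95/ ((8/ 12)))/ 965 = 0.15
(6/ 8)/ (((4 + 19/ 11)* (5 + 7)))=11/ 1008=0.01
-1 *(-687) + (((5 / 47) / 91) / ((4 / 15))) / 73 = 857983383 / 1248884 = 687.00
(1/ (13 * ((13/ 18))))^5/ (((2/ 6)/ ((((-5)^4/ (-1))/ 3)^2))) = 246037500000/ 137858491849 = 1.78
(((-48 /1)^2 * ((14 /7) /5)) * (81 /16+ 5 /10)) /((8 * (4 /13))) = 10413 /5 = 2082.60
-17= -17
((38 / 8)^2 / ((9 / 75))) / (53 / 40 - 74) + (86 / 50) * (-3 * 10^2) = -476063 / 918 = -518.59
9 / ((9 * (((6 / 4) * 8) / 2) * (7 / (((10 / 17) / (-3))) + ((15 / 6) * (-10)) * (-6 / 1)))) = 5 / 3429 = 0.00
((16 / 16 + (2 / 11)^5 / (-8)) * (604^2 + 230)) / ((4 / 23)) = 2098962.37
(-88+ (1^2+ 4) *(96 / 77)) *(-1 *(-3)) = -18888 / 77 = -245.30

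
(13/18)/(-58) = -13/1044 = -0.01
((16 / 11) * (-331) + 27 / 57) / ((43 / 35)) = -3518375 / 8987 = -391.50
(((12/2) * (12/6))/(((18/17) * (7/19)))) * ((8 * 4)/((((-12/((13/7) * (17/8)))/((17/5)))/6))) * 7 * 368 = -1786288192/105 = -17012268.50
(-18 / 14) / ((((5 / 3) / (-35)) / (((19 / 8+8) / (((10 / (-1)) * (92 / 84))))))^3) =-63051368179149 / 6229504000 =-10121.41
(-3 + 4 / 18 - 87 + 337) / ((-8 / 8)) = -2225 / 9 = -247.22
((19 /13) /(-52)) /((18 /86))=-817 /6084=-0.13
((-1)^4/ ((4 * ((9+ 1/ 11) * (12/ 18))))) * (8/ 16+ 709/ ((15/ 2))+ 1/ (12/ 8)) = 31581/ 8000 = 3.95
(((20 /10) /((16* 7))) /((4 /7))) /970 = 1 /31040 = 0.00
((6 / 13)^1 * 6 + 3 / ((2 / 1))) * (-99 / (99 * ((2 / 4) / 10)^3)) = -444000 / 13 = -34153.85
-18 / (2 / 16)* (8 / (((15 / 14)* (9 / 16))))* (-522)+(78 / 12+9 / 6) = 4988968 / 5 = 997793.60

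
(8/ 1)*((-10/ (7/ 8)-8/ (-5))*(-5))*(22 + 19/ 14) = 449952/ 49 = 9182.69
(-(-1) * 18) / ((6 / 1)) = 3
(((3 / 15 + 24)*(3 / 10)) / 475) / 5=363 / 118750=0.00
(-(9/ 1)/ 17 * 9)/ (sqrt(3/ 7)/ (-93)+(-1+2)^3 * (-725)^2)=-0.00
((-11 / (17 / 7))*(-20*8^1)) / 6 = 6160 / 51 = 120.78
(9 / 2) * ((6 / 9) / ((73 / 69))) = 207 / 73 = 2.84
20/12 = 5/3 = 1.67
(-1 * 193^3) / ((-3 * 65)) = 7189057 / 195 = 36866.96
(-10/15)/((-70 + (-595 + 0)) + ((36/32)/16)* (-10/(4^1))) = 512/510855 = 0.00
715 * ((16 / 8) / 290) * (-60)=-8580 / 29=-295.86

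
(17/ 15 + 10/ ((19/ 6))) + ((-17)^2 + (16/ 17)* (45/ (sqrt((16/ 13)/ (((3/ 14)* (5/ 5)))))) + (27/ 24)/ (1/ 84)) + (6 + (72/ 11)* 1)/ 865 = 90* sqrt(546)/ 119 + 84131351/ 216942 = 405.48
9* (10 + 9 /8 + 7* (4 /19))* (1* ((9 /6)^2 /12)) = 21.26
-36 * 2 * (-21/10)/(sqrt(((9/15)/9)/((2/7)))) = 313.01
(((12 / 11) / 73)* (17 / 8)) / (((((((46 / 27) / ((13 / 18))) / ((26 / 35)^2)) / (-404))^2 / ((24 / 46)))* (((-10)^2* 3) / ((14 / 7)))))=361605918104496 / 366531445328125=0.99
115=115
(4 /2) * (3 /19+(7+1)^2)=2438 /19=128.32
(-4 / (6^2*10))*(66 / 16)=-11 / 240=-0.05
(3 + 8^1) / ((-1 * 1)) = -11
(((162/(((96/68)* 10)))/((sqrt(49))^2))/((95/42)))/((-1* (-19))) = 1377/252700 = 0.01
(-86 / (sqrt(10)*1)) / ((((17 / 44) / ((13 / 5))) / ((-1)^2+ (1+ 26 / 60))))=-897754*sqrt(10) / 6375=-445.33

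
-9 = -9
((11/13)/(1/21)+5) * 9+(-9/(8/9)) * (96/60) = 12267/65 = 188.72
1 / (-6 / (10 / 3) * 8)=-5 / 72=-0.07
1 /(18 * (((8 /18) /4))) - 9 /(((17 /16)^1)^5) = -17454511 /2839714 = -6.15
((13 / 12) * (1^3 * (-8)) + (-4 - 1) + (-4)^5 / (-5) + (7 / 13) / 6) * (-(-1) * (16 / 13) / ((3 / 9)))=596616 / 845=706.05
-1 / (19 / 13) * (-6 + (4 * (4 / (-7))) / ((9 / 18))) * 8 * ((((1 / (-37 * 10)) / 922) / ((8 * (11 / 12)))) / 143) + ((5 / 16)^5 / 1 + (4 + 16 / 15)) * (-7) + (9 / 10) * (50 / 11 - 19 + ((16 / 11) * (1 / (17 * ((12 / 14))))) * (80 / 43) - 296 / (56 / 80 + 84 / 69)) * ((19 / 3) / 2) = -308177317930712407169 / 597096500680458240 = -516.13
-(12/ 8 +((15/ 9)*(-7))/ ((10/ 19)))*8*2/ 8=124/ 3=41.33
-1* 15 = -15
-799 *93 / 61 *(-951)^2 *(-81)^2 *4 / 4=-440921016027027 / 61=-7228213377492.25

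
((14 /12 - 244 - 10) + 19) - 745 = -5873 /6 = -978.83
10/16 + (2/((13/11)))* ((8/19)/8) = 1411/1976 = 0.71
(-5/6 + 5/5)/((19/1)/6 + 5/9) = 3/67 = 0.04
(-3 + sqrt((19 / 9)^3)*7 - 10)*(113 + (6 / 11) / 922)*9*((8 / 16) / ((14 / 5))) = -167610105 / 70994 + 27218735*sqrt(19) / 30426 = 1538.51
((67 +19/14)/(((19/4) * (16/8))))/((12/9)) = 2871/532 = 5.40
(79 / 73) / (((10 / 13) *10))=1027 / 7300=0.14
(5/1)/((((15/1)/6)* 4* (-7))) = -1/14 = -0.07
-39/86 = -0.45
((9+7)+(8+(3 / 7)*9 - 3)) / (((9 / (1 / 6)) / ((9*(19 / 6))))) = 551 / 42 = 13.12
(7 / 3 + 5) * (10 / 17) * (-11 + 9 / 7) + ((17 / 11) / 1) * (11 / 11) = -9323 / 231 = -40.36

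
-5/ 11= -0.45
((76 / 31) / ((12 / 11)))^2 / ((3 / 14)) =611534 / 25947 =23.57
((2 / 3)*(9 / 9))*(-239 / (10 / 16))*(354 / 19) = -451232 / 95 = -4749.81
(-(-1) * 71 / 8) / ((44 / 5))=355 / 352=1.01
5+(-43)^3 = -79502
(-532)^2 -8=283016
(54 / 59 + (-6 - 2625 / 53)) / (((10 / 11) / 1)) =-60.07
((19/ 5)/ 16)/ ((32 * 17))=19/ 43520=0.00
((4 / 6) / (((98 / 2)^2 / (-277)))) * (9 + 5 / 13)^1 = -67588 / 93639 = -0.72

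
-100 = -100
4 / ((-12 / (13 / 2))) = -2.17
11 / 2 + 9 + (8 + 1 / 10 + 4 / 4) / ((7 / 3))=18.40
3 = 3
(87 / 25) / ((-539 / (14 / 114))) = -29 / 36575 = -0.00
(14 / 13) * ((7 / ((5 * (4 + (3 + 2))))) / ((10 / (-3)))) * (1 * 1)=-49 / 975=-0.05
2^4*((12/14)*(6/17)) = 576/119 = 4.84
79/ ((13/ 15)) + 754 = 10987/ 13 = 845.15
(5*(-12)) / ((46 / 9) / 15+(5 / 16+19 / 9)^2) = -6220800 / 644333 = -9.65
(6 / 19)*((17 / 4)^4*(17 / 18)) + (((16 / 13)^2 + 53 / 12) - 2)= 249651001 / 2466048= 101.24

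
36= 36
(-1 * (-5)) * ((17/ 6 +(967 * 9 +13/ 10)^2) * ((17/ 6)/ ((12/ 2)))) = 386400690749/ 2160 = 178889208.68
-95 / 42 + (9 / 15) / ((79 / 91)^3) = -139243579 / 103538190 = -1.34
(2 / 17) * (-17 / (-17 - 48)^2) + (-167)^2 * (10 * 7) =8248171748 / 4225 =1952230.00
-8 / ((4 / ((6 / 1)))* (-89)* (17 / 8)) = 96 / 1513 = 0.06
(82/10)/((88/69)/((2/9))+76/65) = 12259/10328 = 1.19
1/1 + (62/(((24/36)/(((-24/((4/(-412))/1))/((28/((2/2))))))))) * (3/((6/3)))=86218/7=12316.86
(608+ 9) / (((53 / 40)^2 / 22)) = 21718400 / 2809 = 7731.72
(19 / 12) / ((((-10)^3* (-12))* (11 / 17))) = 323 / 1584000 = 0.00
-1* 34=-34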